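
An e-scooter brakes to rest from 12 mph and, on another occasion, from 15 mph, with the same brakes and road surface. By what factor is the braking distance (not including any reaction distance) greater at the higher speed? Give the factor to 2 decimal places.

Braking distance d = v²/(2a), so with a fixed, d ∝ v².
Factor = (15/12)² = 1.2500² = 1.5625.

Factor ≈ 1.56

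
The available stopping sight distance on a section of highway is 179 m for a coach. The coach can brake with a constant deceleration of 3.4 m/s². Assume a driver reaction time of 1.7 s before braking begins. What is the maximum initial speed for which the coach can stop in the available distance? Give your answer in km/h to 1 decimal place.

Maximum speed ≈ 106.5 km/h

Stopping distance: v·t_r + v²/(2a) = 179 with t_r = 1.7 s and a = 3.400 m/s².
So v² + 11.560 v − 1217.20 = 0.
Positive root: v = −a·t_r + √((a·t_r)² + 2a·d) = −5.780 + √(33.408 + 1217.20) = 29.5839 m/s.
29.5839 m/s × 3.6 = 106.502 km/h.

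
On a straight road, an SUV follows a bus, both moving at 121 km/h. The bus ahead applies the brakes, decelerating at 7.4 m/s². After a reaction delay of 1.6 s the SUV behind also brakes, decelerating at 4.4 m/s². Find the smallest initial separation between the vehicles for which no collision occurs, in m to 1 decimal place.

121 km/h ÷ 3.6 = 33.6111 m/s.
Leader travels v²/(2a_L) = 1129.706 / 14.800 = 76.331 m before stopping.
Follower covers v·t_r = 33.6111 × 1.6 = 53.778 m while reacting, then v²/(2a_F) = 1129.706 / 8.800 = 128.376 m while braking, for a total of 53.778 + 128.376 = 182.154 m.
Since a_F ≤ a_L and the follower starts braking later, the follower is never slower than the leader, so the closest approach is when both have stopped.
Minimum gap = 182.154 − 76.331 = 105.823 m.

Minimum gap ≈ 105.8 m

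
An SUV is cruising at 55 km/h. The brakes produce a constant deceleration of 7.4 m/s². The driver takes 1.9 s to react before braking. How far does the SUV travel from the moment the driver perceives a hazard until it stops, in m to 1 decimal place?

55 km/h ÷ 3.6 = 15.2778 m/s.
Reaction distance = v·t_r = 15.2778 × 1.9 = 29.028 m.
Braking distance = v²/(2a) = 15.2778² / (2 × 7.400) = 233.411 / 14.800 = 15.771 m.
Total = 29.028 + 15.771 = 44.799 m.

Total stopping distance ≈ 44.8 m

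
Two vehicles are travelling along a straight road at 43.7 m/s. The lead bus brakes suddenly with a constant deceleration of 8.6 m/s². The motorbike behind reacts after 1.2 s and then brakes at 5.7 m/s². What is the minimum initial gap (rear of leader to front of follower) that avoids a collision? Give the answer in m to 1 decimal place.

Leader travels v²/(2a_L) = 1909.690 / 17.200 = 111.028 m before stopping.
Follower covers v·t_r = 43.7000 × 1.2 = 52.440 m while reacting, then v²/(2a_F) = 1909.690 / 11.400 = 167.517 m while braking, for a total of 52.440 + 167.517 = 219.957 m.
Since a_F ≤ a_L and the follower starts braking later, the follower is never slower than the leader, so the closest approach is when both have stopped.
Minimum gap = 219.957 − 111.028 = 108.929 m.

Minimum gap ≈ 108.9 m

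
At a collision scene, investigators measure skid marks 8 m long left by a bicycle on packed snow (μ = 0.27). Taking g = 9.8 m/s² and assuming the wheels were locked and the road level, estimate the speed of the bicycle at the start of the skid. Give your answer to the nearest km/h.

Initial speed ≈ 23 km/h

Deceleration a = μg = 0.27 × 9.8 = 2.646 m/s².
v = √(2a·d) = √(2 × 2.646 × 8) = √42.336 = 6.5066 m/s.
= 6.5066 × 3.6 = 23.424 km/h.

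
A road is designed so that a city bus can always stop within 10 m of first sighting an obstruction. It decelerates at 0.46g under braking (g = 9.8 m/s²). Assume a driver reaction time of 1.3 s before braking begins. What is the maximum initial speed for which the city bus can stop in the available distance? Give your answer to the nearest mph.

a = 0.46 × 9.8 = 4.508 m/s².
Stopping distance: v·t_r + v²/(2a) = 10 with t_r = 1.3 s and a = 4.508 m/s².
So v² + 11.721 v − 90.16 = 0.
Positive root: v = −a·t_r + √((a·t_r)² + 2a·d) = −5.860 + √(34.340 + 90.16) = 5.2980 m/s.
5.2980 m/s ÷ 0.44704 = 11.851 mph.

Maximum speed ≈ 12 mph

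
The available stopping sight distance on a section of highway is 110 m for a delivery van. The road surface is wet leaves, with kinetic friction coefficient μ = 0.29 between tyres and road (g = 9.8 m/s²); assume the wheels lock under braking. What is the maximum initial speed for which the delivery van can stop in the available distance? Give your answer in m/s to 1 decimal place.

Maximum speed ≈ 25.0 m/s

a = μg = 0.29 × 9.8 = 2.842 m/s².
v²/(2a) = d ⇒ v = √(2 × 2.842 × 110) = √625.24 = 25.0048 m/s.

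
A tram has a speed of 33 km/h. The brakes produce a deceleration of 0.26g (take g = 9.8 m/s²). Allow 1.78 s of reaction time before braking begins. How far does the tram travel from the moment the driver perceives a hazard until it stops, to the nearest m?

Total stopping distance ≈ 33 m

33 km/h ÷ 3.6 = 9.1667 m/s.
a = 0.26 × 9.8 = 2.548 m/s².
Reaction distance = v·t_r = 9.1667 × 1.78 = 16.317 m.
Braking distance = v²/(2a) = 9.1667² / (2 × 2.548) = 84.028 / 5.096 = 16.489 m.
Total = 16.317 + 16.489 = 32.806 m.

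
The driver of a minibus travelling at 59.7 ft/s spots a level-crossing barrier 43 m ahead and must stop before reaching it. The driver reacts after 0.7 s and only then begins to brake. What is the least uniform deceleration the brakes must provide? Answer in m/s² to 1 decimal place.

59.7 ft/s × 0.3048 = 18.1966 m/s.
Distance covered during reaction = 18.1966 × 0.7 = 12.738 m.
Distance available for braking: 43 − 12.738 = 30.262 m.
v² = 2a·d ⇒ a = v²/(2d) = 18.1966² / (2 × 30.262) = 331.116 / 60.524 = 5.4708 m/s².

Required deceleration ≈ 5.5 m/s²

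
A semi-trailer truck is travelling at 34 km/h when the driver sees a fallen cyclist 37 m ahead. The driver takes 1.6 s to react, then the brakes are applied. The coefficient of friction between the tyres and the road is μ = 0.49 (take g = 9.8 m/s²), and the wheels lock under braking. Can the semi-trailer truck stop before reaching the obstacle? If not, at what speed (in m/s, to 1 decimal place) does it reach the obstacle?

Yes — it stops about 12.6 m short of the obstacle, so it never reaches it

34 km/h ÷ 3.6 = 9.4444 m/s.
a = μg = 0.49 × 9.8 = 4.802 m/s².
Reaction distance = 9.4444 × 1.6 = 15.111 m.
Braking distance = v²/(2a) = 89.197 / 9.604 = 9.287 m.
Total stopping distance = 15.111 + 9.287 = 24.398 m, vs 37 m available — it stops with 37 − 24.398 = 12.602 m to spare.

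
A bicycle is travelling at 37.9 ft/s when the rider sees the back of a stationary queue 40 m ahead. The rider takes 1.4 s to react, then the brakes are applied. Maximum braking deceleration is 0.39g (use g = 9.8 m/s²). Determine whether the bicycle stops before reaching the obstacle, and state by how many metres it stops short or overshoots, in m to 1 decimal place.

Yes — it stops 6.4 m short of the obstacle

37.9 ft/s × 0.3048 = 11.5519 m/s.
a = 0.39 × 9.8 = 3.822 m/s².
Reaction distance = 11.5519 × 1.4 = 16.173 m.
Braking distance = v²/(2a) = 133.446 / 7.644 = 17.458 m.
Total stopping distance = 16.173 + 17.458 = 33.631 m, vs 40 m available — it stops with 40 − 33.631 = 6.369 m to spare.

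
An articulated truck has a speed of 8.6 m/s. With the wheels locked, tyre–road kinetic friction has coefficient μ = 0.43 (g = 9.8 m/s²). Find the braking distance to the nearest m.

a = μg = 0.43 × 9.8 = 4.214 m/s².
Braking distance = v²/(2a) = 8.6000² / (2 × 4.214) = 73.960 / 8.428 = 8.776 m.

Braking distance ≈ 9 m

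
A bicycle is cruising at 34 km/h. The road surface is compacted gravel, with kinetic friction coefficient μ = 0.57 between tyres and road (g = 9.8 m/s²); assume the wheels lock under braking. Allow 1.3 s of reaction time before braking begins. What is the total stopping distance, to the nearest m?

Total stopping distance ≈ 20 m

34 km/h ÷ 3.6 = 9.4444 m/s.
a = μg = 0.57 × 9.8 = 5.586 m/s².
Reaction distance = v·t_r = 9.4444 × 1.3 = 12.278 m.
Braking distance = v²/(2a) = 9.4444² / (2 × 5.586) = 89.197 / 11.172 = 7.984 m.
Total = 12.278 + 7.984 = 20.262 m.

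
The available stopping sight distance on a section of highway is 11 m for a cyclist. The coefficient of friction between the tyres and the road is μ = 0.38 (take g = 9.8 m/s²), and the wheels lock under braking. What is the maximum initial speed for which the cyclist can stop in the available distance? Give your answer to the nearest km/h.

a = μg = 0.38 × 9.8 = 3.724 m/s².
v²/(2a) = d ⇒ v = √(2 × 3.724 × 11) = √81.93 = 9.0515 m/s.
9.0515 m/s × 3.6 = 32.585 km/h.

Maximum speed ≈ 33 km/h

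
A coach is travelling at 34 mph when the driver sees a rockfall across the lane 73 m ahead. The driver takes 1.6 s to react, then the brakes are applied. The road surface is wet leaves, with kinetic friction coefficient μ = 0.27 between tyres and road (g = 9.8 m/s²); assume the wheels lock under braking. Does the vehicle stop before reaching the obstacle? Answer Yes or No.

Yes

34 mph × 0.44704 = 15.1994 m/s.
a = μg = 0.27 × 9.8 = 2.646 m/s².
Reaction distance = 15.1994 × 1.6 = 24.319 m.
Braking distance = v²/(2a) = 231.022 / 5.292 = 43.655 m.
Total stopping distance = 24.319 + 43.655 = 67.974 m, vs 73 m available — it stops with 73 − 67.974 = 5.026 m to spare.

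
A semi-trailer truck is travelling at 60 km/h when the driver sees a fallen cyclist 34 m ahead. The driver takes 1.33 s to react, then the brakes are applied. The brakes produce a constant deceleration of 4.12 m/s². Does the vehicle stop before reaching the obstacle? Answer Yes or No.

60 km/h ÷ 3.6 = 16.6667 m/s.
Reaction distance = 16.6667 × 1.33 = 22.167 m.
Braking distance = v²/(2a) = 277.779 / 8.240 = 33.711 m.
Total stopping distance = 22.167 + 33.711 = 55.878 m, vs 34 m available — it cannot stop in time and overshoots by 55.878 − 34 = 21.878 m.

No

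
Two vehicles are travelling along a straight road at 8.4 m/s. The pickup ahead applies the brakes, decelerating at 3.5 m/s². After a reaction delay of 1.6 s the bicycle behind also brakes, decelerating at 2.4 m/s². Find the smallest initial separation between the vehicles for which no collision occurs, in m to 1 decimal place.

Minimum gap ≈ 18.1 m

Leader travels v²/(2a_L) = 70.560 / 7.000 = 10.080 m before stopping.
Follower covers v·t_r = 8.4000 × 1.6 = 13.440 m while reacting, then v²/(2a_F) = 70.560 / 4.800 = 14.700 m while braking, for a total of 13.440 + 14.700 = 28.140 m.
Since a_F ≤ a_L and the follower starts braking later, the follower is never slower than the leader, so the closest approach is when both have stopped.
Minimum gap = 28.140 − 10.080 = 18.060 m.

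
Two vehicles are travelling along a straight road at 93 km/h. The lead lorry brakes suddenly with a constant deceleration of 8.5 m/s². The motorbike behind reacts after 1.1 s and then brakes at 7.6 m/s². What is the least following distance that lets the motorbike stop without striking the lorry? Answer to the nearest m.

Minimum gap ≈ 33 m

93 km/h ÷ 3.6 = 25.8333 m/s.
Leader travels v²/(2a_L) = 667.359 / 17.000 = 39.256 m before stopping.
Follower covers v·t_r = 25.8333 × 1.1 = 28.417 m while reacting, then v²/(2a_F) = 667.359 / 15.200 = 43.905 m while braking, for a total of 28.417 + 43.905 = 72.322 m.
Since a_F ≤ a_L and the follower starts braking later, the follower is never slower than the leader, so the closest approach is when both have stopped.
Minimum gap = 72.322 − 39.256 = 33.066 m.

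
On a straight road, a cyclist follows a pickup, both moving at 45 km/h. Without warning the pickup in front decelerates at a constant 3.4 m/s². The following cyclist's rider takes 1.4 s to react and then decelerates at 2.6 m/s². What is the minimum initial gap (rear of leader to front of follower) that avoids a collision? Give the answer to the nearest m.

45 km/h ÷ 3.6 = 12.5000 m/s.
Leader travels v²/(2a_L) = 156.250 / 6.800 = 22.978 m before stopping.
Follower covers v·t_r = 12.5000 × 1.4 = 17.500 m while reacting, then v²/(2a_F) = 156.250 / 5.200 = 30.048 m while braking, for a total of 17.500 + 30.048 = 47.548 m.
Since a_F ≤ a_L and the follower starts braking later, the follower is never slower than the leader, so the closest approach is when both have stopped.
Minimum gap = 47.548 − 22.978 = 24.570 m.

Minimum gap ≈ 25 m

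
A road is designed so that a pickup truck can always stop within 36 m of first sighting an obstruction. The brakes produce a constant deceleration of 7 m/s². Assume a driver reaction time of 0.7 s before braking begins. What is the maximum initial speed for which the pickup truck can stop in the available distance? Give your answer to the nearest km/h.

Stopping distance: v·t_r + v²/(2a) = 36 with t_r = 0.7 s and a = 7.000 m/s².
So v² + 9.800 v − 504.00 = 0.
Positive root: v = −a·t_r + √((a·t_r)² + 2a·d) = −4.900 + √(24.010 + 504.00) = 18.0785 m/s.
18.0785 m/s × 3.6 = 65.083 km/h.

Maximum speed ≈ 65 km/h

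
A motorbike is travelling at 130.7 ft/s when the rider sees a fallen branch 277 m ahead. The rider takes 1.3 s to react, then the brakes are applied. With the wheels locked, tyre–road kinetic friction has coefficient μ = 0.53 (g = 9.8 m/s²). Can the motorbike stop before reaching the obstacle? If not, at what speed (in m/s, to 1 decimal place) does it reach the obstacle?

130.7 ft/s × 0.3048 = 39.8374 m/s.
a = μg = 0.53 × 9.8 = 5.194 m/s².
Reaction distance = 39.8374 × 1.3 = 51.789 m.
Braking distance = v²/(2a) = 1587.018 / 10.388 = 152.774 m.
Total stopping distance = 51.789 + 152.774 = 204.563 m, vs 277 m available — it stops with 277 − 204.563 = 72.437 m to spare.

Yes — it stops about 72.4 m short of the obstacle, so it never reaches it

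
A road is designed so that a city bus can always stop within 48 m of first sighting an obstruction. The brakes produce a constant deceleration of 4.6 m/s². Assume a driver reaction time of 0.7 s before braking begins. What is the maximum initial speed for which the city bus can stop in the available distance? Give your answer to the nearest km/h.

Stopping distance: v·t_r + v²/(2a) = 48 with t_r = 0.7 s and a = 4.600 m/s².
So v² + 6.440 v − 441.60 = 0.
Positive root: v = −a·t_r + √((a·t_r)² + 2a·d) = −3.220 + √(10.368 + 441.60) = 18.0395 m/s.
18.0395 m/s × 3.6 = 64.942 km/h.

Maximum speed ≈ 65 km/h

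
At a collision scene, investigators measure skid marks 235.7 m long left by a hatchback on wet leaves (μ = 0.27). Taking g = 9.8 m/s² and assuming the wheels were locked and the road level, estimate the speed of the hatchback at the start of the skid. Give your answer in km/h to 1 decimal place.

Deceleration a = μg = 0.27 × 9.8 = 2.646 m/s².
v = √(2a·d) = √(2 × 2.646 × 235.7) = √1247.324 = 35.3175 m/s.
= 35.3175 × 3.6 = 127.143 km/h.

Initial speed ≈ 127.1 km/h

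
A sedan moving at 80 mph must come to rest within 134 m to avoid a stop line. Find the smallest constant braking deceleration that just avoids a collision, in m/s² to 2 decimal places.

80 mph × 0.44704 = 35.7632 m/s.
v² = 2a·d ⇒ a = v²/(2d) = 35.7632² / (2 × 134.000) = 1279.006 / 268.000 = 4.7724 m/s².

Required deceleration ≈ 4.77 m/s²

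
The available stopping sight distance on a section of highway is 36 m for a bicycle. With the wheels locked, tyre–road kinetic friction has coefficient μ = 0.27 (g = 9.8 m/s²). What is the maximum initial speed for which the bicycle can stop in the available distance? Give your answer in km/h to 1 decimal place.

Maximum speed ≈ 49.7 km/h

a = μg = 0.27 × 9.8 = 2.646 m/s².
v²/(2a) = d ⇒ v = √(2 × 2.646 × 36) = √190.51 = 13.8025 m/s.
13.8025 m/s × 3.6 = 49.689 km/h.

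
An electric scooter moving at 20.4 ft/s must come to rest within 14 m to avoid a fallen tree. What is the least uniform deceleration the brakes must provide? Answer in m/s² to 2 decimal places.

20.4 ft/s × 0.3048 = 6.2179 m/s.
v² = 2a·d ⇒ a = v²/(2d) = 6.2179² / (2 × 14.000) = 38.662 / 28.000 = 1.3808 m/s².

Required deceleration ≈ 1.38 m/s²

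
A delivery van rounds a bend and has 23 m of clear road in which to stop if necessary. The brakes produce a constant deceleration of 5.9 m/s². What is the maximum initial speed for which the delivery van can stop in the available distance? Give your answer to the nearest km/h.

v²/(2a) = d ⇒ v = √(2 × 5.900 × 23) = √271.40 = 16.4742 m/s.
16.4742 m/s × 3.6 = 59.307 km/h.

Maximum speed ≈ 59 km/h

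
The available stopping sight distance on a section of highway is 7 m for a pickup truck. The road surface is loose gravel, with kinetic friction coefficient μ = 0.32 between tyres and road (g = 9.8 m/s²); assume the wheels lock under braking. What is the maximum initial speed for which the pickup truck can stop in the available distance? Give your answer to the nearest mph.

Maximum speed ≈ 15 mph

a = μg = 0.32 × 9.8 = 3.136 m/s².
v²/(2a) = d ⇒ v = √(2 × 3.136 × 7) = √43.90 = 6.6257 m/s.
6.6257 m/s ÷ 0.44704 = 14.821 mph.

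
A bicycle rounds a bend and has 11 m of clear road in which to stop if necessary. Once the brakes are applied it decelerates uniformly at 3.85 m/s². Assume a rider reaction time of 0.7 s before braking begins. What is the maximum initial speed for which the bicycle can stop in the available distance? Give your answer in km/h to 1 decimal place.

Maximum speed ≈ 24.8 km/h

Stopping distance: v·t_r + v²/(2a) = 11 with t_r = 0.7 s and a = 3.850 m/s².
So v² + 5.390 v − 84.70 = 0.
Positive root: v = −a·t_r + √((a·t_r)² + 2a·d) = −2.695 + √(7.263 + 84.70) = 6.8947 m/s.
6.8947 m/s × 3.6 = 24.821 km/h.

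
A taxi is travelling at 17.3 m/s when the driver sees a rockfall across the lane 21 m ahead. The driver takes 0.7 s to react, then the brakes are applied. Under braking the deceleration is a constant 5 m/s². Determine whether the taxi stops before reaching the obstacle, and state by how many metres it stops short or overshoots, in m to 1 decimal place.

Reaction distance = 17.3000 × 0.7 = 12.110 m.
Braking distance = v²/(2a) = 299.290 / 10.000 = 29.929 m.
Total stopping distance = 12.110 + 29.929 = 42.039 m, vs 21 m available — it cannot stop in time and overshoots by 42.039 − 21 = 21.039 m.

No — it overshoots by 21.0 m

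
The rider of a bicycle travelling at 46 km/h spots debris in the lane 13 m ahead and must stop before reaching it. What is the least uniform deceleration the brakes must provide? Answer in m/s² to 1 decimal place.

Required deceleration ≈ 6.3 m/s²

46 km/h ÷ 3.6 = 12.7778 m/s.
v² = 2a·d ⇒ a = v²/(2d) = 12.7778² / (2 × 13.000) = 163.272 / 26.000 = 6.2797 m/s².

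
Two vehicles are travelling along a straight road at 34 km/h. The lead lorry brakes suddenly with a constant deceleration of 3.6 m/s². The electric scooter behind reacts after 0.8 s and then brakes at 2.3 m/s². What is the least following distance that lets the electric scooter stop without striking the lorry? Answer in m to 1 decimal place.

Minimum gap ≈ 14.6 m

34 km/h ÷ 3.6 = 9.4444 m/s.
Leader travels v²/(2a_L) = 89.197 / 7.200 = 12.388 m before stopping.
Follower covers v·t_r = 9.4444 × 0.8 = 7.556 m while reacting, then v²/(2a_F) = 89.197 / 4.600 = 19.391 m while braking, for a total of 7.556 + 19.391 = 26.947 m.
Since a_F ≤ a_L and the follower starts braking later, the follower is never slower than the leader, so the closest approach is when both have stopped.
Minimum gap = 26.947 − 12.388 = 14.559 m.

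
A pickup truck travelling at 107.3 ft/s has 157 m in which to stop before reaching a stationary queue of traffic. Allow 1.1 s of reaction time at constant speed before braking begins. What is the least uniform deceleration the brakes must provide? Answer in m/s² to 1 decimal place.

107.3 ft/s × 0.3048 = 32.7050 m/s.
Distance covered during reaction = 32.7050 × 1.1 = 35.976 m.
Distance available for braking: 157 − 35.976 = 121.024 m.
v² = 2a·d ⇒ a = v²/(2d) = 32.7050² / (2 × 121.024) = 1069.617 / 242.048 = 4.4190 m/s².

Required deceleration ≈ 4.4 m/s²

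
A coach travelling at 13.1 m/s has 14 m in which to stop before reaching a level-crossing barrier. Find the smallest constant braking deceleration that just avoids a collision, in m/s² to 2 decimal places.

Required deceleration ≈ 6.13 m/s²

v² = 2a·d ⇒ a = v²/(2d) = 13.1000² / (2 × 14.000) = 171.610 / 28.000 = 6.1289 m/s².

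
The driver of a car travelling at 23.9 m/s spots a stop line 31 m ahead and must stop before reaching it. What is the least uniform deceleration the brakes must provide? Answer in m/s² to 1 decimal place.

v² = 2a·d ⇒ a = v²/(2d) = 23.9000² / (2 × 31.000) = 571.210 / 62.000 = 9.2131 m/s².

Required deceleration ≈ 9.2 m/s²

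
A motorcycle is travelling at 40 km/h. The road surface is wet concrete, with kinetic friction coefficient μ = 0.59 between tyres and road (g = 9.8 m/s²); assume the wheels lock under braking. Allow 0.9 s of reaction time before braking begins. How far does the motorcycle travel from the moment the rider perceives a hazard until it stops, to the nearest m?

40 km/h ÷ 3.6 = 11.1111 m/s.
a = μg = 0.59 × 9.8 = 5.782 m/s².
Reaction distance = v·t_r = 11.1111 × 0.9 = 10.000 m.
Braking distance = v²/(2a) = 11.1111² / (2 × 5.782) = 123.457 / 11.564 = 10.676 m.
Total = 10.000 + 10.676 = 20.676 m.

Total stopping distance ≈ 21 m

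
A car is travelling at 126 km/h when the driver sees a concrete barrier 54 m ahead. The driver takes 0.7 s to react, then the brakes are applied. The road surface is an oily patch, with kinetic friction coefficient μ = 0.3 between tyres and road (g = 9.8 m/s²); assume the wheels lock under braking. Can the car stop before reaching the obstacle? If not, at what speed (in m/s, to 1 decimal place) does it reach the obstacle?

No — it strikes the obstacle at 32.4 m/s

126 km/h ÷ 3.6 = 35.0000 m/s.
a = μg = 0.3 × 9.8 = 2.940 m/s².
Reaction distance = 35.0000 × 0.7 = 24.500 m.
Braking distance needed to stop: v²/(2a) = 1225.000 / 5.880 = 208.333 m, so total needed = 24.500 + 208.333 = 232.833 m > 54 m — it cannot stop.
Distance remaining when braking begins: 54 − 24.500 = 29.500 m.
v² = v₀² − 2a·d = 1225.000 − 2 × 2.940 × 29.500 = 1051.540 m²/s².
v = √1051.540 = 32.427 m/s.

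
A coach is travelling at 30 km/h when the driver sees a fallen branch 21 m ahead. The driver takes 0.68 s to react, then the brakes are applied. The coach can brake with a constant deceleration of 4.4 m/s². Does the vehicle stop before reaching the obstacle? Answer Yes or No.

30 km/h ÷ 3.6 = 8.3333 m/s.
Reaction distance = 8.3333 × 0.68 = 5.667 m.
Braking distance = v²/(2a) = 69.444 / 8.800 = 7.891 m.
Total stopping distance = 5.667 + 7.891 = 13.558 m, vs 21 m available — it stops with 21 − 13.558 = 7.442 m to spare.

Yes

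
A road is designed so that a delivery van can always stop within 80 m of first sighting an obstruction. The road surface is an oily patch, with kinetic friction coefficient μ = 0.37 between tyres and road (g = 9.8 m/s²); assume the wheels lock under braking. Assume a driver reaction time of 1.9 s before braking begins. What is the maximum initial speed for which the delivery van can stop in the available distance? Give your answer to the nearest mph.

Maximum speed ≈ 41 mph

a = μg = 0.37 × 9.8 = 3.626 m/s².
Stopping distance: v·t_r + v²/(2a) = 80 with t_r = 1.9 s and a = 3.626 m/s².
So v² + 13.779 v − 580.16 = 0.
Positive root: v = −a·t_r + √((a·t_r)² + 2a·d) = −6.889 + √(47.458 + 580.16) = 18.1633 m/s.
18.1633 m/s ÷ 0.44704 = 40.630 mph.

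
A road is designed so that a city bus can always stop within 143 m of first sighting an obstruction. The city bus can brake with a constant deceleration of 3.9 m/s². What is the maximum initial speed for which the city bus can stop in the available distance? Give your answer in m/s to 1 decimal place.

v²/(2a) = d ⇒ v = √(2 × 3.900 × 143) = √1115.40 = 33.3976 m/s.

Maximum speed ≈ 33.4 m/s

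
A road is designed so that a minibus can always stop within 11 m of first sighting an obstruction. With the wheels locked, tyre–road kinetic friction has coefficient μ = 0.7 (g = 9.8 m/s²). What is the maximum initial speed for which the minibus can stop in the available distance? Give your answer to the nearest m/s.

a = μg = 0.7 × 9.8 = 6.860 m/s².
v²/(2a) = d ⇒ v = √(2 × 6.860 × 11) = √150.92 = 12.2850 m/s.

Maximum speed ≈ 12 m/s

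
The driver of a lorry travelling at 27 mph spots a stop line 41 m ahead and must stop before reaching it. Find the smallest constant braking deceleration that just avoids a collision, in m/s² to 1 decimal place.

Required deceleration ≈ 1.8 m/s²

27 mph × 0.44704 = 12.0701 m/s.
v² = 2a·d ⇒ a = v²/(2d) = 12.0701² / (2 × 41.000) = 145.687 / 82.000 = 1.7767 m/s².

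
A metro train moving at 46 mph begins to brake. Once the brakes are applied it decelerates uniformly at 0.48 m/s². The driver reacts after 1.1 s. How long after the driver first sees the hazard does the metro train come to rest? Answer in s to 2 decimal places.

46 mph × 0.44704 = 20.5638 m/s.
Braking time = v/a = 20.5638 / 0.480 = 42.841 s.
Total = 1.1 + 42.841 = 43.941 s.

Total time ≈ 43.94 s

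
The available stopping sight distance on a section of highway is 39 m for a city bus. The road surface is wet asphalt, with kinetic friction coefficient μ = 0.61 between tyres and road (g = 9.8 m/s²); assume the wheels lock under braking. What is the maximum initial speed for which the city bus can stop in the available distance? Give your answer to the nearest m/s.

Maximum speed ≈ 22 m/s

a = μg = 0.61 × 9.8 = 5.978 m/s².
v²/(2a) = d ⇒ v = √(2 × 5.978 × 39) = √466.28 = 21.5935 m/s.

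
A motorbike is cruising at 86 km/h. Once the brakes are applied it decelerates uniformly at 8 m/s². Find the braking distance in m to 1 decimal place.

86 km/h ÷ 3.6 = 23.8889 m/s.
Braking distance = v²/(2a) = 23.8889² / (2 × 8.000) = 570.680 / 16.000 = 35.667 m.

Braking distance ≈ 35.7 m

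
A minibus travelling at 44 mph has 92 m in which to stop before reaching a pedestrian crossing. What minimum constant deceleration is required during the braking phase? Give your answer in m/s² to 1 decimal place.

Required deceleration ≈ 2.1 m/s²

44 mph × 0.44704 = 19.6698 m/s.
v² = 2a·d ⇒ a = v²/(2d) = 19.6698² / (2 × 92.000) = 386.901 / 184.000 = 2.1027 m/s².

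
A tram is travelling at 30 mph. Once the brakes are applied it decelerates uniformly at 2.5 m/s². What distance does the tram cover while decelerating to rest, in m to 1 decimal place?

Braking distance ≈ 36.0 m

30 mph × 0.44704 = 13.4112 m/s.
Braking distance = v²/(2a) = 13.4112² / (2 × 2.500) = 179.860 / 5.000 = 35.972 m.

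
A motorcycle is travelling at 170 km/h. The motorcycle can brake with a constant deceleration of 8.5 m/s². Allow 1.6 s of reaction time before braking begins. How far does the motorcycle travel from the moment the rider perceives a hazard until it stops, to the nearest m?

Total stopping distance ≈ 207 m

170 km/h ÷ 3.6 = 47.2222 m/s.
Reaction distance = v·t_r = 47.2222 × 1.6 = 75.556 m.
Braking distance = v²/(2a) = 47.2222² / (2 × 8.500) = 2229.936 / 17.000 = 131.173 m.
Total = 75.556 + 131.173 = 206.729 m.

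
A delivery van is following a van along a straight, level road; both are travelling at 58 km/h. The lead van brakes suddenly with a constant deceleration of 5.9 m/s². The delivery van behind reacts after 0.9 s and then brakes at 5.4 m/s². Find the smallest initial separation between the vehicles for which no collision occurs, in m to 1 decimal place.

Minimum gap ≈ 16.5 m

58 km/h ÷ 3.6 = 16.1111 m/s.
Leader travels v²/(2a_L) = 259.568 / 11.800 = 21.997 m before stopping.
Follower covers v·t_r = 16.1111 × 0.9 = 14.500 m while reacting, then v²/(2a_F) = 259.568 / 10.800 = 24.034 m while braking, for a total of 14.500 + 24.034 = 38.534 m.
Since a_F ≤ a_L and the follower starts braking later, the follower is never slower than the leader, so the closest approach is when both have stopped.
Minimum gap = 38.534 − 21.997 = 16.537 m.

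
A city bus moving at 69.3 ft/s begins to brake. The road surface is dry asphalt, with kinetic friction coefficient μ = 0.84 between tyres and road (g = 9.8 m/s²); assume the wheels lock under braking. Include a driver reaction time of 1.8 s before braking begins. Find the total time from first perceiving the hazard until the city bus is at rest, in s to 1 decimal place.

69.3 ft/s × 0.3048 = 21.1226 m/s.
a = μg = 0.84 × 9.8 = 8.232 m/s².
Braking time = v/a = 21.1226 / 8.232 = 2.566 s.
Total = 1.8 + 2.566 = 4.366 s.

Total time ≈ 4.4 s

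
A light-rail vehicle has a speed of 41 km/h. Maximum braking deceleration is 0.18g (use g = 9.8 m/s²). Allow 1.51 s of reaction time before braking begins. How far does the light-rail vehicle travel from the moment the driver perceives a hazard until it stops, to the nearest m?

41 km/h ÷ 3.6 = 11.3889 m/s.
a = 0.18 × 9.8 = 1.764 m/s².
Reaction distance = v·t_r = 11.3889 × 1.51 = 17.197 m.
Braking distance = v²/(2a) = 11.3889² / (2 × 1.764) = 129.707 / 3.528 = 36.765 m.
Total = 17.197 + 36.765 = 53.962 m.

Total stopping distance ≈ 54 m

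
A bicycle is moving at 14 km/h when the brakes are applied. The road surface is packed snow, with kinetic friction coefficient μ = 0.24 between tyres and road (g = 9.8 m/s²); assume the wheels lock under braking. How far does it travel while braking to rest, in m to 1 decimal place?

Braking distance ≈ 3.2 m

14 km/h ÷ 3.6 = 3.8889 m/s.
a = μg = 0.24 × 9.8 = 2.352 m/s².
Braking distance = v²/(2a) = 3.8889² / (2 × 2.352) = 15.124 / 4.704 = 3.215 m.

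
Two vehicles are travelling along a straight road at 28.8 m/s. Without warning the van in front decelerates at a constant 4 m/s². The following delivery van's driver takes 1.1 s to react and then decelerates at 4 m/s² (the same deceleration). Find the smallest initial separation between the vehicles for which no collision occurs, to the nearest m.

Minimum gap ≈ 32 m

Leader travels v²/(2a_L) = 829.440 / 8.000 = 103.680 m before stopping.
Follower covers v·t_r = 28.8000 × 1.1 = 31.680 m while reacting, then v²/(2a_F) = 829.440 / 8.000 = 103.680 m while braking, for a total of 31.680 + 103.680 = 135.360 m.
Since a_F ≤ a_L and the follower starts braking later, the follower is never slower than the leader, so the closest approach is when both have stopped.
Minimum gap = 135.360 − 103.680 = 31.680 m.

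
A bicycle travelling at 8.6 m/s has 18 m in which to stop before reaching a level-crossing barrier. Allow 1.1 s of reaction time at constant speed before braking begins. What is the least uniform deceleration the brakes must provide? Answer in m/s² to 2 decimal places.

Required deceleration ≈ 4.33 m/s²

Distance covered during reaction = 8.6000 × 1.1 = 9.460 m.
Distance available for braking: 18 − 9.460 = 8.540 m.
v² = 2a·d ⇒ a = v²/(2d) = 8.6000² / (2 × 8.540) = 73.960 / 17.080 = 4.3302 m/s².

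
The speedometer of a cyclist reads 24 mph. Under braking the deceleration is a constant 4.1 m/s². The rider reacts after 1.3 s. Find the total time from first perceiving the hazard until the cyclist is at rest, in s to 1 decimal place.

Total time ≈ 3.9 s

24 mph × 0.44704 = 10.7290 m/s.
Braking time = v/a = 10.7290 / 4.100 = 2.617 s.
Total = 1.3 + 2.617 = 3.917 s.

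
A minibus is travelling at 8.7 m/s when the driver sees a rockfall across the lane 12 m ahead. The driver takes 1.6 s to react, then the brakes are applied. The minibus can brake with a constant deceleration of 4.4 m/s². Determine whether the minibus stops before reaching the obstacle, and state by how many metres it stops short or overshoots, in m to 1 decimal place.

Reaction distance = 8.7000 × 1.6 = 13.920 m.
Braking distance = v²/(2a) = 75.690 / 8.800 = 8.601 m.
Total stopping distance = 13.920 + 8.601 = 22.521 m, vs 12 m available — it cannot stop in time and overshoots by 22.521 − 12 = 10.521 m.

No — it overshoots by 10.5 m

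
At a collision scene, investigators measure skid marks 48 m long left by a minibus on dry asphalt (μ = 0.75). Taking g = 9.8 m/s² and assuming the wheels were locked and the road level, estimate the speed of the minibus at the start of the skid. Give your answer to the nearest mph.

Deceleration a = μg = 0.75 × 9.8 = 7.350 m/s².
v = √(2a·d) = √(2 × 7.350 × 48) = √705.600 = 26.5631 m/s.
= 26.5631 ÷ 0.44704 = 59.420 mph.

Initial speed ≈ 59 mph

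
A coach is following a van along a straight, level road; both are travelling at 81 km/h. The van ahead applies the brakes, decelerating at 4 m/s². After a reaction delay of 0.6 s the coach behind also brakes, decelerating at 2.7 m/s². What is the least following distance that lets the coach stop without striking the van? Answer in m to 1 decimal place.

81 km/h ÷ 3.6 = 22.5000 m/s.
Leader travels v²/(2a_L) = 506.250 / 8.000 = 63.281 m before stopping.
Follower covers v·t_r = 22.5000 × 0.6 = 13.500 m while reacting, then v²/(2a_F) = 506.250 / 5.400 = 93.750 m while braking, for a total of 13.500 + 93.750 = 107.250 m.
Since a_F ≤ a_L and the follower starts braking later, the follower is never slower than the leader, so the closest approach is when both have stopped.
Minimum gap = 107.250 − 63.281 = 43.969 m.

Minimum gap ≈ 44.0 m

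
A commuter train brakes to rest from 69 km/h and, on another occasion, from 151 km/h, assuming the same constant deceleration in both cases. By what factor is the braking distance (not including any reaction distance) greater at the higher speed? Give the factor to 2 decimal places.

Braking distance d = v²/(2a), so with a fixed, d ∝ v².
Factor = (151/69)² = 2.1884² = 4.7891.

Factor ≈ 4.79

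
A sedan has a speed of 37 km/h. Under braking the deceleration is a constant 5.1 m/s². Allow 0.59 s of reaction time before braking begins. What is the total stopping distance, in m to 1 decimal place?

37 km/h ÷ 3.6 = 10.2778 m/s.
Reaction distance = v·t_r = 10.2778 × 0.59 = 6.064 m.
Braking distance = v²/(2a) = 10.2778² / (2 × 5.100) = 105.633 / 10.200 = 10.356 m.
Total = 6.064 + 10.356 = 16.420 m.

Total stopping distance ≈ 16.4 m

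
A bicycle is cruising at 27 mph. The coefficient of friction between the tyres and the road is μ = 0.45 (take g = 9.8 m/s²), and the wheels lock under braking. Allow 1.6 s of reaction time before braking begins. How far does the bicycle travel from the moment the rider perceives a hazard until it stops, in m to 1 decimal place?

27 mph × 0.44704 = 12.0701 m/s.
a = μg = 0.45 × 9.8 = 4.410 m/s².
Reaction distance = v·t_r = 12.0701 × 1.6 = 19.312 m.
Braking distance = v²/(2a) = 12.0701² / (2 × 4.410) = 145.687 / 8.820 = 16.518 m.
Total = 19.312 + 16.518 = 35.830 m.

Total stopping distance ≈ 35.8 m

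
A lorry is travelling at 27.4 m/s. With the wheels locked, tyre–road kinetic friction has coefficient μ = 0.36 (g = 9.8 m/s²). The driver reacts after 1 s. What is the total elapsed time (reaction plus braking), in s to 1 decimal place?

Total time ≈ 8.8 s

a = μg = 0.36 × 9.8 = 3.528 m/s².
Braking time = v/a = 27.4000 / 3.528 = 7.766 s.
Total = 1 + 7.766 = 8.766 s.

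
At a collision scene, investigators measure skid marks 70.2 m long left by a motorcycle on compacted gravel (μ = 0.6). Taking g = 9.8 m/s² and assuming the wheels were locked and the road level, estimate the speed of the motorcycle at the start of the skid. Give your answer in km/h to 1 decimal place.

Initial speed ≈ 103.4 km/h

Deceleration a = μg = 0.6 × 9.8 = 5.880 m/s².
v = √(2a·d) = √(2 × 5.880 × 70.2) = √825.552 = 28.7324 m/s.
= 28.7324 × 3.6 = 103.437 km/h.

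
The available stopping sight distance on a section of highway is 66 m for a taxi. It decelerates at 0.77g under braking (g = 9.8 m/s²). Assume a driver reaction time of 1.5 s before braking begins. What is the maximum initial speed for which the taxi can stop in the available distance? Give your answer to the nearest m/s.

Maximum speed ≈ 22 m/s

a = 0.77 × 9.8 = 7.546 m/s².
Stopping distance: v·t_r + v²/(2a) = 66 with t_r = 1.5 s and a = 7.546 m/s².
So v² + 22.638 v − 996.07 = 0.
Positive root: v = −a·t_r + √((a·t_r)² + 2a·d) = −11.319 + √(128.120 + 996.07) = 22.2099 m/s.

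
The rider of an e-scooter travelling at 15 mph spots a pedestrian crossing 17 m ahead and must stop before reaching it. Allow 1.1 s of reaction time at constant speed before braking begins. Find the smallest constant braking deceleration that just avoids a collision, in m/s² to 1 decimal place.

15 mph × 0.44704 = 6.7056 m/s.
Distance covered during reaction = 6.7056 × 1.1 = 7.376 m.
Distance available for braking: 17 − 7.376 = 9.624 m.
v² = 2a·d ⇒ a = v²/(2d) = 6.7056² / (2 × 9.624) = 44.965 / 19.248 = 2.3361 m/s².

Required deceleration ≈ 2.3 m/s²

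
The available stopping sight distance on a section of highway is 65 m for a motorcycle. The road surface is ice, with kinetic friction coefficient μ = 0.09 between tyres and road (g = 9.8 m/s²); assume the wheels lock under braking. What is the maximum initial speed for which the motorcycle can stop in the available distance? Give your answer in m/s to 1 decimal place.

a = μg = 0.09 × 9.8 = 0.882 m/s².
v²/(2a) = d ⇒ v = √(2 × 0.882 × 65) = √114.66 = 10.7079 m/s.

Maximum speed ≈ 10.7 m/s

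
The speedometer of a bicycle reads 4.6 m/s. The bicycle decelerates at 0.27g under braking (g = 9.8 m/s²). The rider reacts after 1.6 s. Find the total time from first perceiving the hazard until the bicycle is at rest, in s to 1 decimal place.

a = 0.27 × 9.8 = 2.646 m/s².
Braking time = v/a = 4.6000 / 2.646 = 1.738 s.
Total = 1.6 + 1.738 = 3.338 s.

Total time ≈ 3.3 s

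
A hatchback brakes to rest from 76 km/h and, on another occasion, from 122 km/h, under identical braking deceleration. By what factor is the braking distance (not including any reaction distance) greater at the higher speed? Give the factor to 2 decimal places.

Factor ≈ 2.58

Braking distance d = v²/(2a), so with a fixed, d ∝ v².
Factor = (122/76)² = 1.6053² = 2.5770.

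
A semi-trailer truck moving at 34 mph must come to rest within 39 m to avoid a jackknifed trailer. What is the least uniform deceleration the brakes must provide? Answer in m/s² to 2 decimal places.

34 mph × 0.44704 = 15.1994 m/s.
v² = 2a·d ⇒ a = v²/(2d) = 15.1994² / (2 × 39.000) = 231.022 / 78.000 = 2.9618 m/s².

Required deceleration ≈ 2.96 m/s²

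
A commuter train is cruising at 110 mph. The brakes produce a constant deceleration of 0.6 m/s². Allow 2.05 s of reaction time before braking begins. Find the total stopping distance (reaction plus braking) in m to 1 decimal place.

Total stopping distance ≈ 2115.9 m

110 mph × 0.44704 = 49.1744 m/s.
Reaction distance = v·t_r = 49.1744 × 2.05 = 100.808 m.
Braking distance = v²/(2a) = 49.1744² / (2 × 0.600) = 2418.122 / 1.200 = 2015.102 m.
Total = 100.808 + 2015.102 = 2115.910 m.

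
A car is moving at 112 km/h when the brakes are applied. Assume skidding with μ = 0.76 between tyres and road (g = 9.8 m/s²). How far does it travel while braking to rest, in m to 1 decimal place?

Braking distance ≈ 65.0 m

112 km/h ÷ 3.6 = 31.1111 m/s.
a = μg = 0.76 × 9.8 = 7.448 m/s².
Braking distance = v²/(2a) = 31.1111² / (2 × 7.448) = 967.901 / 14.896 = 64.977 m.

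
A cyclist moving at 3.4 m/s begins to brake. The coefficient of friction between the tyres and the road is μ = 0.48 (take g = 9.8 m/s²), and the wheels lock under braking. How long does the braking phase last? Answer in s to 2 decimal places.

Braking time ≈ 0.72 s

a = μg = 0.48 × 9.8 = 4.704 m/s².
Braking time = v/a = 3.4000 / 4.704 = 0.723 s.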